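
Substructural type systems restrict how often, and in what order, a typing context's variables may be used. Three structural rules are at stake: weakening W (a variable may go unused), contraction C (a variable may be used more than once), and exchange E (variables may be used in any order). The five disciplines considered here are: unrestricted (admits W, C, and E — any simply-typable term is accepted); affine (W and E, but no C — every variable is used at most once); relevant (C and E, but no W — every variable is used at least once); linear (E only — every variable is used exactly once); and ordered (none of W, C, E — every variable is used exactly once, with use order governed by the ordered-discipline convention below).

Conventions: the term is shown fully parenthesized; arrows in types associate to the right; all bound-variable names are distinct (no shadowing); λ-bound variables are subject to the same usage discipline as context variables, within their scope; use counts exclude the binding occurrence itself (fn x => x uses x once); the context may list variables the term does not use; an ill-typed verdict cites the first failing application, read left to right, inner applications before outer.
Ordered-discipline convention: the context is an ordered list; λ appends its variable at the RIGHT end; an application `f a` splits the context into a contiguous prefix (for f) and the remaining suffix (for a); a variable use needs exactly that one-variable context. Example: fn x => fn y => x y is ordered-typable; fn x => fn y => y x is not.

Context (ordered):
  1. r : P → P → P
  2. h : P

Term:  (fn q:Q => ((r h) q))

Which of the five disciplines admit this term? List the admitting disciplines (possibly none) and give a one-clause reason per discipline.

admitted by: none
use counts: r: 1; h: 1; q (bound): 1
order of uses: r, h, q
typing: ill-typed: an argument Q mismatches the expected P
ordered: ✗ — the type mismatch rejects it
linear: ✗ — not simply typable
affine: ✗ — fails simple typing
relevant: ✗ — a type mismatch blocks all five
unrestricted: ✗ — the type mismatch rejects it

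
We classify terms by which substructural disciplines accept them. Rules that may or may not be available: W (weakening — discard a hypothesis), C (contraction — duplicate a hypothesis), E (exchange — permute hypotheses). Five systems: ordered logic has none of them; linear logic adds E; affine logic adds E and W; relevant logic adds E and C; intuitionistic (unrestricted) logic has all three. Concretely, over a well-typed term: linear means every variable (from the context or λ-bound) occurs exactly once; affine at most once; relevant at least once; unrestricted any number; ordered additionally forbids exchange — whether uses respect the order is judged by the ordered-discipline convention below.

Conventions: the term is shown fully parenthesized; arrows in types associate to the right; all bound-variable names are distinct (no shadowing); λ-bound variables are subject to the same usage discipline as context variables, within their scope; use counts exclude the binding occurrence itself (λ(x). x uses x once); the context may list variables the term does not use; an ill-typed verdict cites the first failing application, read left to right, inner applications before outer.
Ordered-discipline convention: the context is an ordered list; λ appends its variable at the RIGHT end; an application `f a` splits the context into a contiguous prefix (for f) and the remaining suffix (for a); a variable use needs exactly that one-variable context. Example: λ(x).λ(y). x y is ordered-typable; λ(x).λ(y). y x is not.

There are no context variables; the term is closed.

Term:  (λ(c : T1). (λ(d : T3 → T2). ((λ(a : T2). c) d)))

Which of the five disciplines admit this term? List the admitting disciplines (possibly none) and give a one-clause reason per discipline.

accepted by: none
counts: c [bound]=1, d [bound]=1, a [bound]=0
order of uses: c, d
typing: ill-typed: an argument T3 → T2 mismatches the expected T2
ordered ✗ (a type mismatch blocks all five)
linear ✗ (the type mismatch rejects it)
affine ✗ (not simply typable)
relevant ✗ (fails simple typing)
unrestricted ✗ (a type mismatch blocks all five)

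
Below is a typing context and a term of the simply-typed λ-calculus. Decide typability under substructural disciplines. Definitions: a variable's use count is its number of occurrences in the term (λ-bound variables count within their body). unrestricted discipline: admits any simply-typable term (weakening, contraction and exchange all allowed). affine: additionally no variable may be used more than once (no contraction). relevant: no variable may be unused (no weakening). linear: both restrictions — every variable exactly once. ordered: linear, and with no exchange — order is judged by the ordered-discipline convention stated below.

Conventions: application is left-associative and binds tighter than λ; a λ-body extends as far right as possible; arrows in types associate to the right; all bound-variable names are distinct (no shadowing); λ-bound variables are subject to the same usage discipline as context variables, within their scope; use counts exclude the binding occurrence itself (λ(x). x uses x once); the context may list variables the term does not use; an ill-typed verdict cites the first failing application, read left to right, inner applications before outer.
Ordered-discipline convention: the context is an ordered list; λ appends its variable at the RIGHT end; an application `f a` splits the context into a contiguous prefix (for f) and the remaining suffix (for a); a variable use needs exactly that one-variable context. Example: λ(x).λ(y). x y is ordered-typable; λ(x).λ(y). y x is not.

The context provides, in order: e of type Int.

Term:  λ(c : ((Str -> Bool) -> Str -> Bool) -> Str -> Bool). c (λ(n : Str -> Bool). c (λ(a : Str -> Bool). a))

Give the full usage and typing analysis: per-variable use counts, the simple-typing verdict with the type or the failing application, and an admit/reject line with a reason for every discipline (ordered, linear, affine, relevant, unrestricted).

variable uses: e ×0; c [bound] ×2; n [bound] ×0; a [bound] ×1
use order (left to right): c, c, a
typing: well-typed at (((Str -> Bool) -> Str -> Bool) -> Str -> Bool) -> Str -> Bool
ordered: ✗ — c ×2 used more than once (contraction); unused: e, n — weakening required
linear: ✗ — c ×2 used more than once (contraction); unused: e, n — weakening required
affine: ✗ — c ×2 used more than once (contraction)
relevant: ✗ — unused: e, n — weakening required
unrestricted: ✓ — well-typed at (((Str -> Bool) -> Str -> Bool) -> Str -> Bool) -> Str -> Bool; no restrictions here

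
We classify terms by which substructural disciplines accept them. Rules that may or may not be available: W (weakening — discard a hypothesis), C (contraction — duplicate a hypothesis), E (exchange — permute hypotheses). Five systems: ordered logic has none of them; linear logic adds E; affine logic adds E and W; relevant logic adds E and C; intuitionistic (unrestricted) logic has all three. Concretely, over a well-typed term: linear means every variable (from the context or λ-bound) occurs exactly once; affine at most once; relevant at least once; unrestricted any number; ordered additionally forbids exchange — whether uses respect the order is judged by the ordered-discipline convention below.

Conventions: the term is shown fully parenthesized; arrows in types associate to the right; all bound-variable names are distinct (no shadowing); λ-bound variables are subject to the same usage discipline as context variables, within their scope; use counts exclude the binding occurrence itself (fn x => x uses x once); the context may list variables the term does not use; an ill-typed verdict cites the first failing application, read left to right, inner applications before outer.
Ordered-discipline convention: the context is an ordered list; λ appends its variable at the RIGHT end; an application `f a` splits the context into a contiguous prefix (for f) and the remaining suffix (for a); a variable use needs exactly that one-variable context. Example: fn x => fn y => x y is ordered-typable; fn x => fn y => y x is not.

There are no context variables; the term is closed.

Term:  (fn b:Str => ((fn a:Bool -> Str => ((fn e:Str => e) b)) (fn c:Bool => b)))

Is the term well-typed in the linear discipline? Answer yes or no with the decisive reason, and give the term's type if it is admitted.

no — b ×2 used more than once (contraction); a, c never used (weakening)
variable uses: b (λ-bound)=2; a (λ-bound)=0; e (λ-bound)=1; c (λ-bound)=0
left-to-right use order: e, b, b
typing: the term checks, with type Str -> Str
summary: ordered ✗ | linear ✗ | affine ✗ | relevant ✗ | unrestricted ✓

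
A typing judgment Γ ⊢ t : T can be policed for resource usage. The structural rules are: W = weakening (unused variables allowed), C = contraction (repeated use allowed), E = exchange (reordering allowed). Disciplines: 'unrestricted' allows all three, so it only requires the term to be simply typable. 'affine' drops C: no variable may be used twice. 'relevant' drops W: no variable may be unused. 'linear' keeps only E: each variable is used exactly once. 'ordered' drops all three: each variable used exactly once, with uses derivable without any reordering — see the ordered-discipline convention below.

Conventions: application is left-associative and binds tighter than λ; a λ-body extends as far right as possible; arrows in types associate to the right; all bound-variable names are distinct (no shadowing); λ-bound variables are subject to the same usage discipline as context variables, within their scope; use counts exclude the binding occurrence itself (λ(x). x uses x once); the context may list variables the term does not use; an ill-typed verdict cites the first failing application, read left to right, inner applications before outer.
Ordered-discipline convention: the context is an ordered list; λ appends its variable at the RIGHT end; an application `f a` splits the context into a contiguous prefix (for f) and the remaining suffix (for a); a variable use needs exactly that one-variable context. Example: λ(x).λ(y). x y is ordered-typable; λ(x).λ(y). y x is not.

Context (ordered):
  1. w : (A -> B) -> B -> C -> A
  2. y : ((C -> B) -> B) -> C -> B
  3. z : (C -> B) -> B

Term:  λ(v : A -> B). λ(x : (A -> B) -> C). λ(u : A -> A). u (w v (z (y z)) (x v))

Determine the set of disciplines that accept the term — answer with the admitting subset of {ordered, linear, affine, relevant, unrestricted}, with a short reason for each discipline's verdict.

admitted in: relevant, unrestricted
use counts: w: 1; y: 1; z: 2; v [bound]: 2; x [bound]: 1; u [bound]: 1
uses in reading order: u, w, v, z, y, z, x, v
typing: well-typed — term : (A -> B) -> ((A -> B) -> C) -> (A -> A) -> A
ordered: ✗, needs contraction — z ×2, v ×2
linear: ✗, needs contraction — z ×2, v ×2
affine: ✗, needs contraction — z ×2, v ×2
relevant: ✓, at least one use each (w, y, z, v, x, u)
unrestricted: ✓, well-typed at (A -> B) -> ((A -> B) -> C) -> (A -> A) -> A; no restrictions here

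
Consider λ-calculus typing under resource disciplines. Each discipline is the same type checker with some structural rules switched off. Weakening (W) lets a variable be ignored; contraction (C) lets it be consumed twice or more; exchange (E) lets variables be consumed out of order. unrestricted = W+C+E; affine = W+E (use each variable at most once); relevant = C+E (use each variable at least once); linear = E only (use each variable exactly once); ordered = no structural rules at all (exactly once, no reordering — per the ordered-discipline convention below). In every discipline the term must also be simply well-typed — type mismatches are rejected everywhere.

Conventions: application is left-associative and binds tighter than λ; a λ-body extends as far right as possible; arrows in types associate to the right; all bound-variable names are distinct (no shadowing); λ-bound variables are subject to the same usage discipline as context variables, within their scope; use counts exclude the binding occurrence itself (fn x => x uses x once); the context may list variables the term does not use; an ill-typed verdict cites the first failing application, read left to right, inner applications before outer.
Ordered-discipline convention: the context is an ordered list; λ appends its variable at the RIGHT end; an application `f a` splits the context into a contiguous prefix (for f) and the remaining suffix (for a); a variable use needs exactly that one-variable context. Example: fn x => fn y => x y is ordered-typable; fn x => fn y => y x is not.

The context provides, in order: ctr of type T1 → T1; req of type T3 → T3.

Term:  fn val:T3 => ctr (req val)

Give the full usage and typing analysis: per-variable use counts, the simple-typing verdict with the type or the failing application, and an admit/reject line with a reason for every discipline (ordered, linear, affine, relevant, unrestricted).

counts: ctr: 1×, req: 1×, val [bound]: 1×
use order (left to right): ctr, req, val
typing: ill-typed: an application expects T1 but receives T3
ordered: ✗ — not simply typable
linear: ✗ — fails simple typing
affine: ✗ — a type mismatch blocks all five
relevant: ✗ — the type mismatch rejects it
unrestricted: ✗ — not simply typable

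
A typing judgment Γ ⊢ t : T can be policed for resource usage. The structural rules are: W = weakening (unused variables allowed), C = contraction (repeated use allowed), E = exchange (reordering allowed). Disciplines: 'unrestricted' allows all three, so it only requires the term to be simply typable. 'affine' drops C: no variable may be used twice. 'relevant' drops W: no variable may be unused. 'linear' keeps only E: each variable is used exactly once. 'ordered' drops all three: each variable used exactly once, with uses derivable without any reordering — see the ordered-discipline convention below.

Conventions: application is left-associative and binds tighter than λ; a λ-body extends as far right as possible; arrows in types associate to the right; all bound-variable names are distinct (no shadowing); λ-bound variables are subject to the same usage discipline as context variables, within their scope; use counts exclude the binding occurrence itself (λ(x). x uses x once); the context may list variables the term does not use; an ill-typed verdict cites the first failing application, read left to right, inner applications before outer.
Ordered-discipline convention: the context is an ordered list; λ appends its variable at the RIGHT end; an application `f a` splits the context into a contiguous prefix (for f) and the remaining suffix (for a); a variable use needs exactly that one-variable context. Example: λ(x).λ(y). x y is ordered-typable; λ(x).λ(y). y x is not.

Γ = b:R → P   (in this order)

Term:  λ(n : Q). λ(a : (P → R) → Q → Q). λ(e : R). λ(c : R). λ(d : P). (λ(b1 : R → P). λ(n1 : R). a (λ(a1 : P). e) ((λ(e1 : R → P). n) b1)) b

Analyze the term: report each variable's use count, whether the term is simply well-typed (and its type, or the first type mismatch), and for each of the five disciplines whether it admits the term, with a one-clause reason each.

usage: b: 1×; n [bound]: 1×; a [bound]: 1×; e [bound]: 1×; c [bound]: 0×; d [bound]: 0×; b1 [bound]: 1×; n1 [bound]: 0×; a1 [bound]: 0×; e1 [bound]: 0×
use order (left to right): a, e, n, b1, b
typing: well-typed — term : Q → ((P → R) → Q → Q) → R → R → P → R → Q
ordered ✗ (c, d, n1, a1, e1 never used (weakening))
linear ✗ (c, d, n1, a1, e1 never used (weakening))
affine ✓ (no duplicate uses among b, n, a, e, c, d, b1, n1, a1, e1)
relevant ✗ (c, d, n1, a1, e1 never used (weakening))
unrestricted ✓ (type-checks (Q → ((P → R) → Q → Q) → R → R → P → R → Q) and nothing is barred)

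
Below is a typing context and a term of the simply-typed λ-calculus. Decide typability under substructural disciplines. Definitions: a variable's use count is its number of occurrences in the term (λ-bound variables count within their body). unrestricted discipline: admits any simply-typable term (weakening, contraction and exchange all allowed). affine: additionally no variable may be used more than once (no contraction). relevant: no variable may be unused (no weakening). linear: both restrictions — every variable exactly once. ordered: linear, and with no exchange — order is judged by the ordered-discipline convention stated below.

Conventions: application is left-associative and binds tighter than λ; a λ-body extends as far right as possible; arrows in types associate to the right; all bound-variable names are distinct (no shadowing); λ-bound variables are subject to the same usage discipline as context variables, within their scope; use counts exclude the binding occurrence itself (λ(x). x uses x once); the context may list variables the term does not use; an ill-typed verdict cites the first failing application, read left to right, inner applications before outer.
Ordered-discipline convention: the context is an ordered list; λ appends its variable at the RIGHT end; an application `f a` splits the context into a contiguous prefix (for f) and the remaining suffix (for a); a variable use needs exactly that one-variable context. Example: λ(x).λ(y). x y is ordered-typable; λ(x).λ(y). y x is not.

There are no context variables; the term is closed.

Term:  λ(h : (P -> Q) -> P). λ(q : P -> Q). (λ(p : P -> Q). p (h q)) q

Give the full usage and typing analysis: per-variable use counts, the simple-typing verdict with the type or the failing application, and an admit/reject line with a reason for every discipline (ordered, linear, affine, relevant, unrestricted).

variable uses: h (bound)=1, q (bound)=2, p (bound)=1
use order (left to right): p, h, q, q
typing: well-typed — term : ((P -> Q) -> P) -> (P -> Q) -> Q
ordered: ✗ — q ×2 used more than once (contraction)
linear: ✗ — q ×2 used more than once (contraction)
affine: ✗ — q ×2 used more than once (contraction)
relevant: ✓ — none of h, q, p goes unused
unrestricted: ✓ — simply typable at ((P -> Q) -> P) -> (P -> Q) -> Q; W, C, E all held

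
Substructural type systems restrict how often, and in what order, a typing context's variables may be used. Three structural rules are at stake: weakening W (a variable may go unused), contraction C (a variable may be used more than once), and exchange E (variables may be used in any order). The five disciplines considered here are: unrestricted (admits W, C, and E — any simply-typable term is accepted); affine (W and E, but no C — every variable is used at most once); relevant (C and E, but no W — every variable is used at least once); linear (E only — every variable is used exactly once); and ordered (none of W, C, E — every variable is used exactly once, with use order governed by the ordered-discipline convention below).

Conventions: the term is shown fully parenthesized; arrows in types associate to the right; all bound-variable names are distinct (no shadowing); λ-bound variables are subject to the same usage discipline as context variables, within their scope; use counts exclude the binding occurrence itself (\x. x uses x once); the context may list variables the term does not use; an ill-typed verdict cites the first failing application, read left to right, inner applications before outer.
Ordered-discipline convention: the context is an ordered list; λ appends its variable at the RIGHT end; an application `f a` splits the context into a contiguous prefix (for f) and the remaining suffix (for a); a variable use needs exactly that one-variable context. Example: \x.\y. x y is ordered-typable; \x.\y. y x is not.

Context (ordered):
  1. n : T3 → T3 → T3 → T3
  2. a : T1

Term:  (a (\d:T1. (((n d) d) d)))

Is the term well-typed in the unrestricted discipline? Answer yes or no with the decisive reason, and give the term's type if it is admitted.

no — not simply typable
counts: n=1, a=1, d [bound]=3
left-to-right use order: a, n, d, d, d
typing: ill-typed: an application expects T3 but receives T1
across the five disciplines: ordered ✗, linear ✗, affine ✗, relevant ✗, unrestricted ✗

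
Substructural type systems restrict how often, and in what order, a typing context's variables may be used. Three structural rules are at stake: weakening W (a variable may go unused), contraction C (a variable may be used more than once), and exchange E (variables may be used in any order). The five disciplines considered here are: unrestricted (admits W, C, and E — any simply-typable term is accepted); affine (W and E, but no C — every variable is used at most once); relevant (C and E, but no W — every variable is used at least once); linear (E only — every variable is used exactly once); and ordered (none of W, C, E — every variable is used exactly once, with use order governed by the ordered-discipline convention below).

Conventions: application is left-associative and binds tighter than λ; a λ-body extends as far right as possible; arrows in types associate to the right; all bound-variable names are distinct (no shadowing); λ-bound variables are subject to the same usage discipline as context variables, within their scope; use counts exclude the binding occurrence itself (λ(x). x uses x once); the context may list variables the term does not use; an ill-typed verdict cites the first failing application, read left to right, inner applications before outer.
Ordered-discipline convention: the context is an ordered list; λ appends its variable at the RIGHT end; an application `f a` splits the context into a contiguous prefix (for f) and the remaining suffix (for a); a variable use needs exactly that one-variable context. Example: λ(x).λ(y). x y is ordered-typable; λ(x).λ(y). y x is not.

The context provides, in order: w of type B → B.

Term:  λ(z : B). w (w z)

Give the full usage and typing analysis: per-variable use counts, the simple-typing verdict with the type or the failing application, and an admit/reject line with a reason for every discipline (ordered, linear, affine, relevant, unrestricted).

counts: w=2, z (λ-bound)=1
order of uses: w, w, z
typing: well-typed — term : B → B
ordered: ✗ — w ×2 used more than once (contraction)
linear: ✗ — w ×2 used more than once (contraction)
affine: ✗ — w ×2 used more than once (contraction)
relevant: ✓ — none of w, z goes unused
unrestricted: ✓ — typability at B → B is all that's needed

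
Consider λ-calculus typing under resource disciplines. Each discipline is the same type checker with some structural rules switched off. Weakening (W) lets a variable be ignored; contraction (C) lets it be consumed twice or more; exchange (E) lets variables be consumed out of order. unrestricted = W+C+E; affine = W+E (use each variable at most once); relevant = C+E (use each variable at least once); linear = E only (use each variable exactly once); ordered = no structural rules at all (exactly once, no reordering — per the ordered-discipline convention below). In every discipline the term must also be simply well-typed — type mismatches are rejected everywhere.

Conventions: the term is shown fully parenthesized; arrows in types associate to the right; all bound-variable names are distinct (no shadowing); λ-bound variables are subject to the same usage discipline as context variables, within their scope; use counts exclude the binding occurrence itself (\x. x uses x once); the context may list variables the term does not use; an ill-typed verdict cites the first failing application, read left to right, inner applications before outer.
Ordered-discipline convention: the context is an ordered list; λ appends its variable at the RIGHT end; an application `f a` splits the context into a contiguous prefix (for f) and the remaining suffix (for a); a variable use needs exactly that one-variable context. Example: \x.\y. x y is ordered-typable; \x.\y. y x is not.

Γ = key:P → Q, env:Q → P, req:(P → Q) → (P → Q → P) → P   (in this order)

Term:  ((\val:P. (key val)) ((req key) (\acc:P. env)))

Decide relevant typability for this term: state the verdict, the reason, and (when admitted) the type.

no — acc left unused
use counts: key: 2×, env: 1×, req: 1×, val [bound]: 1×, acc [bound]: 0×
order of uses: key, val, req, key, env
typing: well-typed — term : Q
summary: ordered ✗, linear ✗, affine ✗, relevant ✗, unrestricted ✓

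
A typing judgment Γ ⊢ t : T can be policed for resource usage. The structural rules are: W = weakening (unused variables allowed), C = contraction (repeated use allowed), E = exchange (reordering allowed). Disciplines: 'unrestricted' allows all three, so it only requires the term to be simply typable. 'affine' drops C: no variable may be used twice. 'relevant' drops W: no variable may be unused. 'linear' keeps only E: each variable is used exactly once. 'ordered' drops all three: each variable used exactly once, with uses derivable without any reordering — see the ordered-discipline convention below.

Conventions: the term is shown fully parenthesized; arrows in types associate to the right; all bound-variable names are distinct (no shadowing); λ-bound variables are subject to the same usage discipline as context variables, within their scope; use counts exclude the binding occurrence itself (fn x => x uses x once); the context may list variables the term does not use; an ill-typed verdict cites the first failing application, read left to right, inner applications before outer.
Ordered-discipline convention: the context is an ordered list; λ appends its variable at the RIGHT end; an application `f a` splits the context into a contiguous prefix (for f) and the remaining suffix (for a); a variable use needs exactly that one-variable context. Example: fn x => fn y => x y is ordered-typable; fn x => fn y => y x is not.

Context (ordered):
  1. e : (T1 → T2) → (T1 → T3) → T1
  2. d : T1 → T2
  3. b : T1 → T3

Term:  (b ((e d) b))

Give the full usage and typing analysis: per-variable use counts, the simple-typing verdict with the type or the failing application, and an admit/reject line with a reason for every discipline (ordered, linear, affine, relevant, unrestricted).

use counts: e: 1×; d: 1×; b: 2×
use order (left to right): b, e, d, b
typing: well-typed at T3
ordered ✗ (needs contraction — b ×2)
linear ✗ (needs contraction — b ×2)
affine ✗ (needs contraction — b ×2)
relevant ✓ (none of e, d, b goes unused)
unrestricted ✓ (typability at T3 is all that's needed)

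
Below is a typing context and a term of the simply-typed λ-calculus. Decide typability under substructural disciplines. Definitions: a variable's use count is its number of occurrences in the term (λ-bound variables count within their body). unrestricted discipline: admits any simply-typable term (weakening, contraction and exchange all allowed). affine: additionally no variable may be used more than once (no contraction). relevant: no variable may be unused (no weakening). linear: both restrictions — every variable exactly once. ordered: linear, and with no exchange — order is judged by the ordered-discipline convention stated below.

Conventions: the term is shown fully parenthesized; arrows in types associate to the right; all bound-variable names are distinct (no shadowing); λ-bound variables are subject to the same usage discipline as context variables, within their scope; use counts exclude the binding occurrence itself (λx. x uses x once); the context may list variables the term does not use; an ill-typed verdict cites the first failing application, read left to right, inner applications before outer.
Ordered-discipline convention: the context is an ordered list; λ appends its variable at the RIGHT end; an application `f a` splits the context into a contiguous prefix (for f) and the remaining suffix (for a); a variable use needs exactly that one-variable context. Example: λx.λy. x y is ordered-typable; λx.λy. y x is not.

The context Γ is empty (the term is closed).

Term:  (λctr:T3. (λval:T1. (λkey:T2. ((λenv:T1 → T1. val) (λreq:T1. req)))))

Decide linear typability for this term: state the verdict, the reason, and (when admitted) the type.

no — ctr, key, env left unused
usage: ctr (λ-bound)=0, val (λ-bound)=1, key (λ-bound)=0, env (λ-bound)=0, req (λ-bound)=1
use order (left to right): val, req
typing: well-typed — term : T3 → T1 → T2 → T1
all disciplines: ordered ✗ | linear ✗ | affine ✓ | relevant ✗ | unrestricted ✓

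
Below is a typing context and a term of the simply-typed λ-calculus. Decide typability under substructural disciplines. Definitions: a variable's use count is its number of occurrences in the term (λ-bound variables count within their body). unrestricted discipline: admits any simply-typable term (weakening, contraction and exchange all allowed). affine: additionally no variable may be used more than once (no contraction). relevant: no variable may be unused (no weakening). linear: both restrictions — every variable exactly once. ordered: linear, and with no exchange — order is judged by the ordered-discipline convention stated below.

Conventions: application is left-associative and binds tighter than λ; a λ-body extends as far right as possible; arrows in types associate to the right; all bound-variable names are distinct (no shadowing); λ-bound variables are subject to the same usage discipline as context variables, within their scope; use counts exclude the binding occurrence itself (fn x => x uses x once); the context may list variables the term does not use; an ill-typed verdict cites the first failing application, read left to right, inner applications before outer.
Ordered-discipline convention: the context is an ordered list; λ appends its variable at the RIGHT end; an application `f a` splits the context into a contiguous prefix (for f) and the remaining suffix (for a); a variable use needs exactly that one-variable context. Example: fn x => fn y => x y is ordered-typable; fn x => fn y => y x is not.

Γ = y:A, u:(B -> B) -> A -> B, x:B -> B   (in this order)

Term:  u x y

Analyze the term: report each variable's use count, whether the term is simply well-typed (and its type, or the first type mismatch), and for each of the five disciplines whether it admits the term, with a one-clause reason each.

use counts: y ×1, u ×1, x ×1
use order (left to right): u, x, y
typing: ✓ — B
ordered: ✗, no contiguous prefix/suffix split fits u, x, y
linear: ✓, y, u, x: one use apiece
affine: ✓, no duplicate uses among y, u, x
relevant: ✓, every one of y, u, x appears
unrestricted: ✓, simply typable at B; W, C, E all held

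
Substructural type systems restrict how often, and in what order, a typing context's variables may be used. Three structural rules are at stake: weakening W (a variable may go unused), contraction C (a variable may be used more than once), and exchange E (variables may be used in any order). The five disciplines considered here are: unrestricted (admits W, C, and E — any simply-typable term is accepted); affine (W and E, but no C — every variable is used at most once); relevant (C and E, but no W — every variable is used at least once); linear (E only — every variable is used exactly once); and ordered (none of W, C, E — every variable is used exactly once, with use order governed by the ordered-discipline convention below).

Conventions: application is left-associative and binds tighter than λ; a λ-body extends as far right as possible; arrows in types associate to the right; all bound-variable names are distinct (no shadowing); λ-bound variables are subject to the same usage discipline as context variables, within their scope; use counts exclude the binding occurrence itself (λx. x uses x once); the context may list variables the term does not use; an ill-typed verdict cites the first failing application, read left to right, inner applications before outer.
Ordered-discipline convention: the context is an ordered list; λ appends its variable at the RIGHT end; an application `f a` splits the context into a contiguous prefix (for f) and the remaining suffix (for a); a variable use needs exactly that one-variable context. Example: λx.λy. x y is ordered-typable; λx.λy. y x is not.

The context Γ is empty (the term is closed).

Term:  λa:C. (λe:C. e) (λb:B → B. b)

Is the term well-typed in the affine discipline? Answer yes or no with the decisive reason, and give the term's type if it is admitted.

no — fails simple typing
use counts: a (bound): 0×; e (bound): 1×; b (bound): 1×
left-to-right use order: e, b
typing: ill-typed: a function awaiting C gets (B → B) → B → B
across the five disciplines: ordered ✗ · linear ✗ · affine ✗ · relevant ✗ · unrestricted ✗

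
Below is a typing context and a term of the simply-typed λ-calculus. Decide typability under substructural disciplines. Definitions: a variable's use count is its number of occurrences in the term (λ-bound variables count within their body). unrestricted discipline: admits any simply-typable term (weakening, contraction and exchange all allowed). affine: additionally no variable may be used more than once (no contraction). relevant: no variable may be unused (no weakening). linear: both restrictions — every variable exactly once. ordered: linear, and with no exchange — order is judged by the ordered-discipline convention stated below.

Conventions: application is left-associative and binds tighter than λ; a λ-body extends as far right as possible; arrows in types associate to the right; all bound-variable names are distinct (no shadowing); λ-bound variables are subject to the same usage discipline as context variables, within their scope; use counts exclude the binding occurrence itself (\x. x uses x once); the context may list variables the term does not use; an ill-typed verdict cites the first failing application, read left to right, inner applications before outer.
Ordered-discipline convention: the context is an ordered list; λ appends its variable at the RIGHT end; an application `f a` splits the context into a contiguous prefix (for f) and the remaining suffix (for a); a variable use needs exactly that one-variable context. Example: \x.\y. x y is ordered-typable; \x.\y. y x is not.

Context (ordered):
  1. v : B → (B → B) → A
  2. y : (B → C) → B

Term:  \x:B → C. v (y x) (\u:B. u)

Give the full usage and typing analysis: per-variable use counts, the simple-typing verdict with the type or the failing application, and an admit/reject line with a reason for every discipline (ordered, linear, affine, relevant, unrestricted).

variable uses: v=1, y=1, x (λ-bound)=1, u (λ-bound)=1
left-to-right use order: v, y, x, u
typing: well-typed at (B → C) → A
ordered: ✓, single-use (v, y, x, u), ordered derivation ok
linear: ✓, v, y, x, u: one use apiece
affine: ✓, at most one use each (v, y, x, u)
relevant: ✓, every one of v, y, x, u appears
unrestricted: ✓, type-checks ((B → C) → A) and nothing is barred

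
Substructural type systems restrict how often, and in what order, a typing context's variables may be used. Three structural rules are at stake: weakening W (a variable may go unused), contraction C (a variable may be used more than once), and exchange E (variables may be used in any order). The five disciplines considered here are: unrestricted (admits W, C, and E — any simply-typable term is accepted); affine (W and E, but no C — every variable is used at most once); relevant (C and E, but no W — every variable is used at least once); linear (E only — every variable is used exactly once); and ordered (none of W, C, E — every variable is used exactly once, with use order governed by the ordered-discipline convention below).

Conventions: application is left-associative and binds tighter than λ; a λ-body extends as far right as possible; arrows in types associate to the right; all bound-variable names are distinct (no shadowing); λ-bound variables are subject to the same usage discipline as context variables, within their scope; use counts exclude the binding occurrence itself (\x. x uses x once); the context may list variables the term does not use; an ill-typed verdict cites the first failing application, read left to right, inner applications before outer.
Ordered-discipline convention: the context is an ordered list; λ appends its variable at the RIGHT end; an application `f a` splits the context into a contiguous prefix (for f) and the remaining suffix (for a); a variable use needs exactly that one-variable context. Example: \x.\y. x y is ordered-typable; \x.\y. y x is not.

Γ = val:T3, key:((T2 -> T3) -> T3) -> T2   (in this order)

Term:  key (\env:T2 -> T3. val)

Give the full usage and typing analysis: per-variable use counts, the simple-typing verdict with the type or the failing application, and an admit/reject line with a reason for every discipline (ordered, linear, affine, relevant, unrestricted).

use counts: val: 1; key: 1; env (bound): 0
left-to-right use order: key, val
typing: ✓ — T2
ordered ✗ (needs weakening: env unused)
linear ✗ (needs weakening: env unused)
affine ✓ (val, key, env: no repeats, contraction unneeded)
relevant ✗ (needs weakening: env unused)
unrestricted ✓ (well-typed at T2; no restrictions here)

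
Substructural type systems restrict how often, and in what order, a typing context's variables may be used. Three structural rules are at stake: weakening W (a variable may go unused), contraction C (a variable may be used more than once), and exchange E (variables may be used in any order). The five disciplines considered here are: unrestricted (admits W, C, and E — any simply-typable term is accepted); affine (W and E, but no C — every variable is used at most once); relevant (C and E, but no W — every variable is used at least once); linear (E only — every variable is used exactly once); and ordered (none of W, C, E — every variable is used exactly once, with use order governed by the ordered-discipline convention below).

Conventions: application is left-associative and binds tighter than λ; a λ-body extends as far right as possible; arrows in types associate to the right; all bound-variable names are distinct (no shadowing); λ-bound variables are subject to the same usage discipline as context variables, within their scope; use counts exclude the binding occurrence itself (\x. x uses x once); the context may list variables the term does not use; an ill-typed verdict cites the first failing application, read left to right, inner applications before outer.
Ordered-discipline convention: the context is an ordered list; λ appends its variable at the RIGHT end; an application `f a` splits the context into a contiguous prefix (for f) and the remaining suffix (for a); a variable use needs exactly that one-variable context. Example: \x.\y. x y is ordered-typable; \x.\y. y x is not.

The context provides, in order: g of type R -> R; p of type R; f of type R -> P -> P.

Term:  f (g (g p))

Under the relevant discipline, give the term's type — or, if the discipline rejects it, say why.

term : P -> P
variable uses: g: 2, p: 1, f: 1
order of uses: f, g, g, p
typing: the term checks, with type P -> P
summary: ordered ✗ · linear ✗ · affine ✗ · relevant ✓ · unrestricted ✓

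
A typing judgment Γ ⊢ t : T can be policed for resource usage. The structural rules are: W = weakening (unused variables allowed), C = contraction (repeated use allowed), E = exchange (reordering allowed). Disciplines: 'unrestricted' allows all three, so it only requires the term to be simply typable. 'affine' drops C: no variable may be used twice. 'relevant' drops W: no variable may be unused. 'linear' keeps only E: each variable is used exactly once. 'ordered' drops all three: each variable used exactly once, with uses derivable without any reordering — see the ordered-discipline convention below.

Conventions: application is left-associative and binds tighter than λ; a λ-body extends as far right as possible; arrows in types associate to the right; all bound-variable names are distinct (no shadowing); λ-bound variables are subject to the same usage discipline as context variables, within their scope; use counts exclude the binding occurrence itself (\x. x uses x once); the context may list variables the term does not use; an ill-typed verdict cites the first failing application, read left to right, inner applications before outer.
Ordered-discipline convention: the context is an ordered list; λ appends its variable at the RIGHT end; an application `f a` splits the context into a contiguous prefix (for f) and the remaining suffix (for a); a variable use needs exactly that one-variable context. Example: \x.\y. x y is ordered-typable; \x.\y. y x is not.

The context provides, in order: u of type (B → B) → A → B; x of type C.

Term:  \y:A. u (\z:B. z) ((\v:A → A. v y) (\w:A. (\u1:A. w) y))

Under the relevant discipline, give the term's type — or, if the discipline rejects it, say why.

not well-typed under relevant — x, u1 never used (weakening)
counts: u ×1, x ×0, y (bound) ×2, z (bound) ×1, v (bound) ×1, w (bound) ×1, u1 (bound) ×0
left-to-right use order: u, z, v, y, w, y
typing: well-typed at A → B
all disciplines: ordered ✗ | linear ✗ | affine ✗ | relevant ✗ | unrestricted ✓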